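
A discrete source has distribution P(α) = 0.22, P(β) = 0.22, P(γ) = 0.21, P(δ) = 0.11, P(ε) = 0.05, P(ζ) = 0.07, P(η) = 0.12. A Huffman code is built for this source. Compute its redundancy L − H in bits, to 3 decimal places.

0.044 bits

Entropy H = −Σ p log₂ p ≈ 2.6360 bits.
Huffman merges: 1/20+7/100→3/25; 11/100+3/25→23/100; 3/25+21/100→33/100; 11/50+11/50→11/25; 23/100+33/100→14/25; 11/25+14/25→1. L = 67/25 ≈ 2.6800.
L − H = 2.6800 − 2.6360 = 0.044 bits.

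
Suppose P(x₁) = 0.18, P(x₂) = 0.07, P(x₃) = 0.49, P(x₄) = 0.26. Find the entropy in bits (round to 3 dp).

H = −Σ pᵢ log₂ pᵢ.
−0.18·log₂(0.18) = 0.4453
−0.07·log₂(0.07) = 0.2686
−0.49·log₂(0.49) = 0.5043
−0.26·log₂(0.26) = 0.5053
Sum ≈ 1.7234 → 1.723 bits.

1.723 bits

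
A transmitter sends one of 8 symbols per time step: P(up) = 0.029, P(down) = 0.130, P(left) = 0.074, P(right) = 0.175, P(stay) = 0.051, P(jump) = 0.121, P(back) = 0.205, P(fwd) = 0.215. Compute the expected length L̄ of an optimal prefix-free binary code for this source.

Repeatedly combine the two least-probable nodes; the expected code length is the sum of the merged weights.
merge 29/1000 + 51/1000 → 2/25
merge 37/500 + 2/25 → 77/500
merge 121/1000 + 13/100 → 251/1000
merge 77/500 + 7/40 → 329/1000
merge 41/200 + 43/200 → 21/50
merge 251/1000 + 329/1000 → 29/50
merge 21/50 + 29/50 → 1
L = 2/25 + 77/500 + 251/1000 + 329/1000 + 21/50 + 29/50 + 1 = 1407/500 = 2.814 bits/symbol.

2.814 bits/symbol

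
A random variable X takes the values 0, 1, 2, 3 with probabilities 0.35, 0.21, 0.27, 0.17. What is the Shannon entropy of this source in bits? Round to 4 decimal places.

H = −Σ pᵢ log₂ pᵢ.
−0.35·log₂(0.35) = 0.5301
−0.21·log₂(0.21) = 0.4728
−0.27·log₂(0.27) = 0.5100
−0.17·log₂(0.17) = 0.4346
Sum ≈ 1.9475 → 1.9475 bits.

1.9475 bits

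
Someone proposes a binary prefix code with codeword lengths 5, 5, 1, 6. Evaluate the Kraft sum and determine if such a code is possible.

With common denominator 2^6 = 64: Σ 2^(−ℓᵢ) = 2/64 + 2/64 + 32/64 + 1/64 = 37/64 = 0.578125.
Kraft's inequality requires Σ ≤ 1; here Σ = 0.578125 ≤ 1, so such a prefix code exists.

0.578125; yes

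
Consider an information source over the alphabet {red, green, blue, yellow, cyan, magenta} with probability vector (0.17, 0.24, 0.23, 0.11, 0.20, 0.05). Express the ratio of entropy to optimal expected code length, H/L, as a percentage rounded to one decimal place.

Entropy H = −Σ p log₂ p ≈ 2.4472 bits.
Huffman merges: 1/20+11/100→4/25; 4/25+17/100→33/100; 1/5+23/100→43/100; 6/25+33/100→57/100; 43/100+57/100→1. L = 249/100 ≈ 2.4900.
Efficiency = H/L = 2.4472/2.4900 = 98.3%.

98.3%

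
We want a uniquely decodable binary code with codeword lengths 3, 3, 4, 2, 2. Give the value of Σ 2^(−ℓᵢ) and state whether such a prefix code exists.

With common denominator 2^4 = 16: Σ 2^(−ℓᵢ) = 2/16 + 2/16 + 1/16 + 4/16 + 4/16 = 13/16 = 0.8125.
Kraft's inequality requires Σ ≤ 1; here Σ = 0.8125 ≤ 1, so such a prefix code exists.

0.8125; yes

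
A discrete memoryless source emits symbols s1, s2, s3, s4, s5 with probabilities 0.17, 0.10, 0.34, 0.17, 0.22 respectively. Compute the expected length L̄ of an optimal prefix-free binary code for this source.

Repeatedly combine the two least-probable nodes; the expected code length is the sum of the merged weights.
merge 1/10 + 17/100 → 27/100
merge 17/100 + 11/50 → 39/100
merge 27/100 + 17/50 → 61/100
merge 39/100 + 61/100 → 1
L = 27/100 + 39/100 + 61/100 + 1 = 227/100 = 2.27 bits/symbol.

2.27 bits/symbol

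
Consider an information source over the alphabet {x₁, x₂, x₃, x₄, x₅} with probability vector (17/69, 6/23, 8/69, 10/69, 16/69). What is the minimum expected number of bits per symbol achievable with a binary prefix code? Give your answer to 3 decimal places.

Repeatedly combine the two least-probable nodes; the expected code length is the sum of the merged weights.
merge 8/69 + 10/69 → 6/23
merge 16/69 + 17/69 → 11/23
merge 6/23 + 6/23 → 12/23
merge 11/23 + 12/23 → 1
L = 6/23 + 11/23 + 12/23 + 1 = 52/23 ≈ 2.261 bits/symbol.

2.261 bits/symbol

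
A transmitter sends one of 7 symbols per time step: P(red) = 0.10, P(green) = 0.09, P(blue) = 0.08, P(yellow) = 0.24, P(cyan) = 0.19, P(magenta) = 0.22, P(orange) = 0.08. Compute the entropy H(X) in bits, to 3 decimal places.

2.658 bits

H = −Σ pᵢ log₂ pᵢ.
−0.10·log₂(0.10) = 0.3322
−0.09·log₂(0.09) = 0.3127
−0.08·log₂(0.08) = 0.2915
−0.24·log₂(0.24) = 0.4941
−0.19·log₂(0.19) = 0.4552
−0.22·log₂(0.22) = 0.4806
−0.08·log₂(0.08) = 0.2915
Sum ≈ 2.6578 → 2.658 bits.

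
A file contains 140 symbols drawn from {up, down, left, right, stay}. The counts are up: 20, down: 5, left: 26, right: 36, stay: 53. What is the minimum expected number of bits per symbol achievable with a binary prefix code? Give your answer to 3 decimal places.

Probabilities are the counts divided by 140.
Repeatedly combine the two least-probable nodes; the expected code length is the sum of the merged weights.
merge 1/28 + 1/7 → 5/28
merge 5/28 + 13/70 → 51/140
merge 9/35 + 51/140 → 87/140
merge 53/140 + 87/140 → 1
L = 5/28 + 51/140 + 87/140 + 1 = 303/140 ≈ 2.164 bits/symbol.

2.164 bits/symbol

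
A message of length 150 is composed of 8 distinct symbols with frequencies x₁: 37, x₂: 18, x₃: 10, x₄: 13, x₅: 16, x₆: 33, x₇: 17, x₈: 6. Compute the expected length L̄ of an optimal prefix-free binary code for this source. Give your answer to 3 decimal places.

Probabilities are the counts divided by 150.
Repeatedly combine the two least-probable nodes; the expected code length is the sum of the merged weights.
merge 1/25 + 1/15 → 8/75
merge 13/150 + 8/75 → 29/150
merge 8/75 + 17/150 → 11/50
merge 3/25 + 29/150 → 47/150
merge 11/50 + 11/50 → 11/25
merge 37/150 + 47/150 → 14/25
merge 11/25 + 14/25 → 1
L = 8/75 + 29/150 + 11/50 + 47/150 + 11/25 + 14/25 + 1 = 17/6 ≈ 2.833 bits/symbol.

2.833 bits/symbol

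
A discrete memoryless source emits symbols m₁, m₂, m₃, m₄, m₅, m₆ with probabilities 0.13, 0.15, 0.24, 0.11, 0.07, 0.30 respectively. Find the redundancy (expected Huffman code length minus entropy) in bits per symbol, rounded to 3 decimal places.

Entropy H = −Σ p log₂ p ≈ 2.4273 bits.
Huffman merges: 7/100+11/100→9/50; 13/100+3/20→7/25; 9/50+6/25→21/50; 7/25+3/10→29/50; 21/50+29/50→1. L = 123/50 ≈ 2.4600.
L − H = 2.4600 − 2.4273 = 0.033 bits.

0.033 bits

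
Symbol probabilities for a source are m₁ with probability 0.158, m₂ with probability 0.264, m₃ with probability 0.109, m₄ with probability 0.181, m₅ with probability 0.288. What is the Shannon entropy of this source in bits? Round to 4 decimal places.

H = −Σ pᵢ log₂ pᵢ.
−0.158·log₂(0.158) = 0.4206
−0.264·log₂(0.264) = 0.5072
−0.109·log₂(0.109) = 0.3485
−0.181·log₂(0.181) = 0.4463
−0.288·log₂(0.288) = 0.5172
Sum ≈ 2.2399 → 2.2399 bits.

2.2399 bits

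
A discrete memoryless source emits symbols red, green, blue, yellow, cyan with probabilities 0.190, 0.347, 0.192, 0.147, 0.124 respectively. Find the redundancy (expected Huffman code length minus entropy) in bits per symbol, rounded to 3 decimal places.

0.049 bits

Entropy H = −Σ p log₂ p ≈ 2.2223 bits.
Huffman merges: 31/250+147/1000→271/1000; 19/100+24/125→191/500; 271/1000+347/1000→309/500; 191/500+309/500→1. L = 2271/1000 ≈ 2.2710.
L − H = 2.2710 − 2.2223 = 0.049 bits.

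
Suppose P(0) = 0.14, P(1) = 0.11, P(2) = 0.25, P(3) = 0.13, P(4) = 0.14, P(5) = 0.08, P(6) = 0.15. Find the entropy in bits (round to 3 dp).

2.729 bits

H = −Σ pᵢ log₂ pᵢ.
−0.14·log₂(0.14) = 0.3971
−0.11·log₂(0.11) = 0.3503
−0.25·log₂(0.25) = 0.5000
−0.13·log₂(0.13) = 0.3826
−0.14·log₂(0.14) = 0.3971
−0.08·log₂(0.08) = 0.2915
−0.15·log₂(0.15) = 0.4105
Sum ≈ 2.7292 → 2.729 bits.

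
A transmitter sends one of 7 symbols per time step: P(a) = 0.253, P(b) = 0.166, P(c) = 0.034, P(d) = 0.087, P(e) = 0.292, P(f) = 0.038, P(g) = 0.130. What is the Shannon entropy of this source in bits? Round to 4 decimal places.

H = −Σ pᵢ log₂ pᵢ.
−0.253·log₂(0.253) = 0.5016
−0.166·log₂(0.166) = 0.4301
−0.034·log₂(0.034) = 0.1659
−0.087·log₂(0.087) = 0.3065
−0.292·log₂(0.292) = 0.5186
−0.038·log₂(0.038) = 0.1793
−0.130·log₂(0.130) = 0.3826
Sum ≈ 2.4846 → 2.4846 bits.

2.4846 bits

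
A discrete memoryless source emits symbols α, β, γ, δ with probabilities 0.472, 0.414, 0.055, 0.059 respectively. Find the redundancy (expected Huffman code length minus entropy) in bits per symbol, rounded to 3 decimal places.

Entropy H = −Σ p log₂ p ≈ 1.5090 bits.
Huffman merges: 11/200+59/1000→57/500; 57/500+207/500→66/125; 59/125+66/125→1. L = 821/500 ≈ 1.6420.
L − H = 1.6420 − 1.5090 = 0.133 bits.

0.133 bits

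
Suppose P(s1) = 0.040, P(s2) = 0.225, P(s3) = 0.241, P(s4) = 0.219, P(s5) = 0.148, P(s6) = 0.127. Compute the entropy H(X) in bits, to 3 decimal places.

2.431 bits

H = −Σ pᵢ log₂ pᵢ.
−0.040·log₂(0.040) = 0.1858
−0.225·log₂(0.225) = 0.4842
−0.241·log₂(0.241) = 0.4947
−0.219·log₂(0.219) = 0.4798
−0.148·log₂(0.148) = 0.4079
−0.127·log₂(0.127) = 0.3781
Sum ≈ 2.4306 → 2.431 bits.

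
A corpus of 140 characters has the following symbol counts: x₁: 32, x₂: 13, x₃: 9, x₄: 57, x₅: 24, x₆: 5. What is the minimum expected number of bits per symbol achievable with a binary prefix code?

Probabilities are the counts divided by 140.
Repeatedly combine the two least-probable nodes; the expected code length is the sum of the merged weights.
merge 1/28 + 9/140 → 1/10
merge 13/140 + 1/10 → 27/140
merge 6/35 + 27/140 → 51/140
merge 8/35 + 51/140 → 83/140
merge 57/140 + 83/140 → 1
L = 1/10 + 27/140 + 51/140 + 83/140 + 1 = 9/4 = 2.25 bits/symbol.

2.25 bits/symbol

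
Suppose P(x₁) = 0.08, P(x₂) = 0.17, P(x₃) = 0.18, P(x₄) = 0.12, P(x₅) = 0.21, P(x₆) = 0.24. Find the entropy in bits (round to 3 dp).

2.505 bits

H = −Σ pᵢ log₂ pᵢ.
−0.08·log₂(0.08) = 0.2915
−0.17·log₂(0.17) = 0.4346
−0.18·log₂(0.18) = 0.4453
−0.12·log₂(0.12) = 0.3671
−0.21·log₂(0.21) = 0.4728
−0.24·log₂(0.24) = 0.4941
Sum ≈ 2.5054 → 2.505 bits.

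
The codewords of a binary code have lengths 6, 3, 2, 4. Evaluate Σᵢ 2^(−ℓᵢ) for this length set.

0.453125

With common denominator 2^6 = 64: Σ 2^(−ℓᵢ) = 1/64 + 8/64 + 16/64 + 4/64 = 29/64 = 0.453125.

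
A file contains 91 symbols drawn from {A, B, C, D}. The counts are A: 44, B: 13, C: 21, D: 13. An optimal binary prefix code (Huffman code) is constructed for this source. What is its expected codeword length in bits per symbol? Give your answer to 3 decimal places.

1.802 bits/symbol

Probabilities are the counts divided by 91.
Repeatedly combine the two least-probable nodes; the expected code length is the sum of the merged weights.
merge 1/7 + 1/7 → 2/7
merge 3/13 + 2/7 → 47/91
merge 44/91 + 47/91 → 1
L = 2/7 + 47/91 + 1 = 164/91 ≈ 1.802 bits/symbol.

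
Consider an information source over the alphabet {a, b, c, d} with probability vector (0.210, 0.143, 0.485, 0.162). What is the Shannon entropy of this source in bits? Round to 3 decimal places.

1.806 bits

H = −Σ pᵢ log₂ pᵢ.
−0.210·log₂(0.210) = 0.4728
−0.143·log₂(0.143) = 0.4012
−0.485·log₂(0.485) = 0.5063
−0.162·log₂(0.162) = 0.4254
Sum ≈ 1.8058 → 1.806 bits.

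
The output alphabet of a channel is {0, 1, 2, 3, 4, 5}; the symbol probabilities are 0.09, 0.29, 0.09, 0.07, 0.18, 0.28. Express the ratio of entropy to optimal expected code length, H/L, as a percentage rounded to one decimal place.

98.4%

Entropy H = −Σ p log₂ p ≈ 2.3713 bits.
Huffman merges: 7/100+9/100→4/25; 9/100+4/25→1/4; 9/50+1/4→43/100; 7/25+29/100→57/100; 43/100+57/100→1. L = 241/100 ≈ 2.4100.
Efficiency = H/L = 2.3713/2.4100 = 98.4%.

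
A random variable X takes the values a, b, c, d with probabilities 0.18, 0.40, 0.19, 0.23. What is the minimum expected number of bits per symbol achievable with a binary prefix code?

1.97 bits/symbol

Repeatedly combine the two least-probable nodes; the expected code length is the sum of the merged weights.
merge 9/50 + 19/100 → 37/100
merge 23/100 + 37/100 → 3/5
merge 2/5 + 3/5 → 1
L = 37/100 + 3/5 + 1 = 197/100 = 1.97 bits/symbol.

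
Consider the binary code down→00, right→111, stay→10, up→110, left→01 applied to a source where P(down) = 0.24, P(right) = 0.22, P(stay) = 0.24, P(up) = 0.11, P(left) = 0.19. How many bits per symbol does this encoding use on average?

L̄ = Σ pᵢ·ℓᵢ = 0.24·2 + 0.22·3 + 0.24·2 + 0.11·3 + 0.19·2 = 2.33 bits/symbol.

2.33 bits/symbol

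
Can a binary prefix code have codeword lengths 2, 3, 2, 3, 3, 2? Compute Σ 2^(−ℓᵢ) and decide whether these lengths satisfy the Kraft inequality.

With common denominator 2^3 = 8: Σ 2^(−ℓᵢ) = 2/8 + 1/8 + 2/8 + 1/8 + 1/8 + 2/8 = 9/8 = 1.125.
Kraft's inequality requires Σ ≤ 1; here Σ = 1.125 > 1, so no such prefix code exists.

1.125; no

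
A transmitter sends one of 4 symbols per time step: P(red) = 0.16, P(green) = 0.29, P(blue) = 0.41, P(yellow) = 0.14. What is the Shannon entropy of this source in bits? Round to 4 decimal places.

H = −Σ pᵢ log₂ pᵢ.
−0.16·log₂(0.16) = 0.4230
−0.29·log₂(0.29) = 0.5179
−0.41·log₂(0.41) = 0.5274
−0.14·log₂(0.14) = 0.3971
Sum ≈ 1.8654 → 1.8654 bits.

1.8654 bits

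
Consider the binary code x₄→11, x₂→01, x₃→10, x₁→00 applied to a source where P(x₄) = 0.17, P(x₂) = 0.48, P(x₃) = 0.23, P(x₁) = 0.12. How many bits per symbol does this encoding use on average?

2 bits/symbol

L̄ = Σ pᵢ·ℓᵢ = 0.17·2 + 0.48·2 + 0.23·2 + 0.12·2 = 2 bits/symbol.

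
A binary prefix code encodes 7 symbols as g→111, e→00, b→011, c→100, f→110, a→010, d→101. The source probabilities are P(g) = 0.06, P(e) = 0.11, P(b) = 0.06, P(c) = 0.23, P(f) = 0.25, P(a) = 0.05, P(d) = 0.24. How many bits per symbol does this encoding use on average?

L̄ = Σ pᵢ·ℓᵢ = 0.06·3 + 0.11·2 + 0.06·3 + 0.23·3 + 0.25·3 + 0.05·3 + 0.24·3 = 2.89 bits/symbol.

2.89 bits/symbol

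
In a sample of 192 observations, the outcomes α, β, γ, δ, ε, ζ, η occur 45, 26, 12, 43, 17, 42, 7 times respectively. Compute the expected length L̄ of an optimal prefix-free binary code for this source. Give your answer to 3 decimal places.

Probabilities are the counts divided by 192.
Repeatedly combine the two least-probable nodes; the expected code length is the sum of the merged weights.
merge 7/192 + 1/16 → 19/192
merge 17/192 + 19/192 → 3/16
merge 13/96 + 3/16 → 31/96
merge 7/32 + 43/192 → 85/192
merge 15/64 + 31/96 → 107/192
merge 85/192 + 107/192 → 1
L = 19/192 + 3/16 + 31/96 + 85/192 + 107/192 + 1 = 167/64 ≈ 2.609 bits/symbol.

2.609 bits/symbol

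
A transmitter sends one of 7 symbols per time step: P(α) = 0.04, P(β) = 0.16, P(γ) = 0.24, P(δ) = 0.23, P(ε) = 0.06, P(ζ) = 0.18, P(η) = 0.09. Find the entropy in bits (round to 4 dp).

2.5921 bits

H = −Σ pᵢ log₂ pᵢ.
−0.04·log₂(0.04) = 0.1858
−0.16·log₂(0.16) = 0.4230
−0.24·log₂(0.24) = 0.4941
−0.23·log₂(0.23) = 0.4877
−0.06·log₂(0.06) = 0.2435
−0.18·log₂(0.18) = 0.4453
−0.09·log₂(0.09) = 0.3127
Sum ≈ 2.5921 → 2.5921 bits.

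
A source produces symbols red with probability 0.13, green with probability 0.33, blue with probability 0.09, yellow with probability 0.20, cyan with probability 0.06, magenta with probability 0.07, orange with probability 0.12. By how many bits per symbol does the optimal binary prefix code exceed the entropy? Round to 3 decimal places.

0.033 bits

Entropy H = −Σ p log₂ p ≈ 2.5667 bits.
Huffman merges: 3/50+7/100→13/100; 9/100+3/25→21/100; 13/100+13/100→13/50; 1/5+21/100→41/100; 13/50+33/100→59/100; 41/100+59/100→1. L = 13/5 ≈ 2.6000.
L − H = 2.6000 − 2.5667 = 0.033 bits.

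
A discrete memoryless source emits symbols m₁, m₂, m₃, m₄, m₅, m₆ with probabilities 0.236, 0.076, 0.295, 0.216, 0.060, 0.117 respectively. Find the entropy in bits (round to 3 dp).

2.377 bits

H = −Σ pᵢ log₂ pᵢ.
−0.236·log₂(0.236) = 0.4916
−0.076·log₂(0.076) = 0.2826
−0.295·log₂(0.295) = 0.5196
−0.216·log₂(0.216) = 0.4776
−0.060·log₂(0.060) = 0.2435
−0.117·log₂(0.117) = 0.3622
Sum ≈ 2.3770 → 2.377 bits.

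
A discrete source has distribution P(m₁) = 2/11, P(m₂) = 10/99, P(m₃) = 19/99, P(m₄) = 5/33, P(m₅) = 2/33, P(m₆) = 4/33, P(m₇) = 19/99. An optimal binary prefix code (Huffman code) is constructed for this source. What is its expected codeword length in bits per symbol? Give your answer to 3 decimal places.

Repeatedly combine the two least-probable nodes; the expected code length is the sum of the merged weights.
merge 2/33 + 10/99 → 16/99
merge 4/33 + 5/33 → 3/11
merge 16/99 + 2/11 → 34/99
merge 19/99 + 19/99 → 38/99
merge 3/11 + 34/99 → 61/99
merge 38/99 + 61/99 → 1
L = 16/99 + 3/11 + 34/99 + 38/99 + 61/99 + 1 = 25/9 ≈ 2.778 bits/symbol.

2.778 bits/symbol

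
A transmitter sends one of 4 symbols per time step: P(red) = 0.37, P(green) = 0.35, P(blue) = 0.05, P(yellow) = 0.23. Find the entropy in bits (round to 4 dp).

H = −Σ pᵢ log₂ pᵢ.
−0.37·log₂(0.37) = 0.5307
−0.35·log₂(0.35) = 0.5301
−0.05·log₂(0.05) = 0.2161
−0.23·log₂(0.23) = 0.4877
Sum ≈ 1.7646 → 1.7646 bits.

1.7646 bits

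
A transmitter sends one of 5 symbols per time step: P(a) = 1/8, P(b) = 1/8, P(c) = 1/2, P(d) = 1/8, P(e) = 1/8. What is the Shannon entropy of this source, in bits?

Each probability is a power of 1/2, so log₂(1/p) is an integer.
H = Σ p·log₂(1/p) = 1/8·3 + 1/8·3 + 1/2·1 + 1/8·3 + 1/8·3 = 2 bits.

2 bits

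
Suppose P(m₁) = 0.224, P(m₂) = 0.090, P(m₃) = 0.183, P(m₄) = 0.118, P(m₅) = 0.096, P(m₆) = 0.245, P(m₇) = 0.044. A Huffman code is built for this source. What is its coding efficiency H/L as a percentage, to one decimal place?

Entropy H = −Σ p log₂ p ≈ 2.6283 bits.
Huffman merges: 11/250+9/100→67/500; 12/125+59/500→107/500; 67/500+183/1000→317/1000; 107/500+28/125→219/500; 49/200+317/1000→281/500; 219/500+281/500→1. L = 533/200 ≈ 2.6650.
Efficiency = H/L = 2.6283/2.6650 = 98.6%.

98.6%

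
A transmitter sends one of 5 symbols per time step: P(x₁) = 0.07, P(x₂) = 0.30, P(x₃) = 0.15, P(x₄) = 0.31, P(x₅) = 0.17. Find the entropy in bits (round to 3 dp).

2.159 bits

H = −Σ pᵢ log₂ pᵢ.
−0.07·log₂(0.07) = 0.2686
−0.30·log₂(0.30) = 0.5211
−0.15·log₂(0.15) = 0.4105
−0.31·log₂(0.31) = 0.5238
−0.17·log₂(0.17) = 0.4346
Sum ≈ 2.1586 → 2.159 bits.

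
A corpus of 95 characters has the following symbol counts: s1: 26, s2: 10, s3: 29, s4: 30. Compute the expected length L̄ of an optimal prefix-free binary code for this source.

Probabilities are the counts divided by 95.
Repeatedly combine the two least-probable nodes; the expected code length is the sum of the merged weights.
merge 2/19 + 26/95 → 36/95
merge 29/95 + 6/19 → 59/95
merge 36/95 + 59/95 → 1
L = 36/95 + 59/95 + 1 = 2 bits/symbol.

2 bits/symbol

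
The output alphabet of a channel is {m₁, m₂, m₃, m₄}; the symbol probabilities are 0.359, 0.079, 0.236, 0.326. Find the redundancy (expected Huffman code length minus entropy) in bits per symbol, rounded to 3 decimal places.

0.117 bits

Entropy H = −Σ p log₂ p ≈ 1.8387 bits.
Huffman merges: 79/1000+59/250→63/200; 63/200+163/500→641/1000; 359/1000+641/1000→1. L = 489/250 ≈ 1.9560.
L − H = 1.9560 − 1.8387 = 0.117 bits.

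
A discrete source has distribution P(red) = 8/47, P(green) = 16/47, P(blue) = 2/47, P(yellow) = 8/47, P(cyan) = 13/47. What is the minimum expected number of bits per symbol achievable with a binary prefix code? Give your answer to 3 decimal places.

2.213 bits/symbol

Repeatedly combine the two least-probable nodes; the expected code length is the sum of the merged weights.
merge 2/47 + 8/47 → 10/47
merge 8/47 + 10/47 → 18/47
merge 13/47 + 16/47 → 29/47
merge 18/47 + 29/47 → 1
L = 10/47 + 18/47 + 29/47 + 1 = 104/47 ≈ 2.213 bits/symbol.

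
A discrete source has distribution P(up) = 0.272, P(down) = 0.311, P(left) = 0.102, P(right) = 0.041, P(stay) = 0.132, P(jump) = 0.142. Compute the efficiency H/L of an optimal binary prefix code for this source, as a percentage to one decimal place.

97.0%

Entropy H = −Σ p log₂ p ≈ 2.3453 bits.
Huffman merges: 41/1000+51/500→143/1000; 33/250+71/500→137/500; 143/1000+34/125→83/200; 137/500+311/1000→117/200; 83/200+117/200→1. L = 2417/1000 ≈ 2.4170.
Efficiency = H/L = 2.3453/2.4170 = 97.0%.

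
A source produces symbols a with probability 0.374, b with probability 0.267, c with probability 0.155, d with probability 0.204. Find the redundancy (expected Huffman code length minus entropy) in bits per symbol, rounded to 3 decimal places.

Entropy H = −Σ p log₂ p ≈ 1.9241 bits.
Huffman merges: 31/200+51/250→359/1000; 267/1000+359/1000→313/500; 187/500+313/500→1. L = 397/200 ≈ 1.9850.
L − H = 1.9850 − 1.9241 = 0.061 bits.

0.061 bits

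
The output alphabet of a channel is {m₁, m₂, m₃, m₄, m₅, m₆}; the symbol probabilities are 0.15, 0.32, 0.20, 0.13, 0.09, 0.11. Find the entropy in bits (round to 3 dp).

2.447 bits

H = −Σ pᵢ log₂ pᵢ.
−0.15·log₂(0.15) = 0.4105
−0.32·log₂(0.32) = 0.5260
−0.20·log₂(0.20) = 0.4644
−0.13·log₂(0.13) = 0.3826
−0.09·log₂(0.09) = 0.3127
−0.11·log₂(0.11) = 0.3503
Sum ≈ 2.4465 → 2.447 bits.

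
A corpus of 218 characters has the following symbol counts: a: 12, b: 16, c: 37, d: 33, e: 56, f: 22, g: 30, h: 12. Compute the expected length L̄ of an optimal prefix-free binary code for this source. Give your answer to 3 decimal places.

Probabilities are the counts divided by 218.
Repeatedly combine the two least-probable nodes; the expected code length is the sum of the merged weights.
merge 6/109 + 6/109 → 12/109
merge 8/109 + 11/109 → 19/109
merge 12/109 + 15/109 → 27/109
merge 33/218 + 37/218 → 35/109
merge 19/109 + 27/109 → 46/109
merge 28/109 + 35/109 → 63/109
merge 46/109 + 63/109 → 1
L = 12/109 + 19/109 + 27/109 + 35/109 + 46/109 + 63/109 + 1 = 311/109 ≈ 2.853 bits/symbol.

2.853 bits/symbol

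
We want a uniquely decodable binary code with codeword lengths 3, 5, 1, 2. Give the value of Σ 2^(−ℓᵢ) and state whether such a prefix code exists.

0.90625; yes

With common denominator 2^5 = 32: Σ 2^(−ℓᵢ) = 4/32 + 1/32 + 16/32 + 8/32 = 29/32 = 0.90625.
Kraft's inequality requires Σ ≤ 1; here Σ = 0.90625 ≤ 1, so such a prefix code exists.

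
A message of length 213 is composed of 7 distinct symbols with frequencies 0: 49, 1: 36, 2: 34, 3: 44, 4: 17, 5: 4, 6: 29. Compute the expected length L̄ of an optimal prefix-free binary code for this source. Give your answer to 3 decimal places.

Probabilities are the counts divided by 213.
Repeatedly combine the two least-probable nodes; the expected code length is the sum of the merged weights.
merge 4/213 + 17/213 → 7/71
merge 7/71 + 29/213 → 50/213
merge 34/213 + 12/71 → 70/213
merge 44/213 + 49/213 → 31/71
merge 50/213 + 70/213 → 40/71
merge 31/71 + 40/71 → 1
L = 7/71 + 50/213 + 70/213 + 31/71 + 40/71 + 1 = 189/71 ≈ 2.662 bits/symbol.

2.662 bits/symbol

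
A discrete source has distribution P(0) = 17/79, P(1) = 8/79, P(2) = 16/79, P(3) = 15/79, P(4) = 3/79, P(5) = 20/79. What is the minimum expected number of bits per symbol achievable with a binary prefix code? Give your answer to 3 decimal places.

2.468 bits/symbol

Repeatedly combine the two least-probable nodes; the expected code length is the sum of the merged weights.
merge 3/79 + 8/79 → 11/79
merge 11/79 + 15/79 → 26/79
merge 16/79 + 17/79 → 33/79
merge 20/79 + 26/79 → 46/79
merge 33/79 + 46/79 → 1
L = 11/79 + 26/79 + 33/79 + 46/79 + 1 = 195/79 ≈ 2.468 bits/symbol.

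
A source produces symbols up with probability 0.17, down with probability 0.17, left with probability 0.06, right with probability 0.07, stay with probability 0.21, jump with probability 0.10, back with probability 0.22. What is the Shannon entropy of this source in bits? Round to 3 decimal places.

H = −Σ pᵢ log₂ pᵢ.
−0.17·log₂(0.17) = 0.4346
−0.17·log₂(0.17) = 0.4346
−0.06·log₂(0.06) = 0.2435
−0.07·log₂(0.07) = 0.2686
−0.21·log₂(0.21) = 0.4728
−0.10·log₂(0.10) = 0.3322
−0.22·log₂(0.22) = 0.4806
Sum ≈ 2.6669 → 2.667 bits.

2.667 bits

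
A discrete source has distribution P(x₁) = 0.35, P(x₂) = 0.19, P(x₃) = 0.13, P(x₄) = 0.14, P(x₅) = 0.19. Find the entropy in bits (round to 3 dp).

2.220 bits

H = −Σ pᵢ log₂ pᵢ.
−0.35·log₂(0.35) = 0.5301
−0.19·log₂(0.19) = 0.4552
−0.13·log₂(0.13) = 0.3826
−0.14·log₂(0.14) = 0.3971
−0.19·log₂(0.19) = 0.4552
Sum ≈ 2.2203 → 2.220 bits.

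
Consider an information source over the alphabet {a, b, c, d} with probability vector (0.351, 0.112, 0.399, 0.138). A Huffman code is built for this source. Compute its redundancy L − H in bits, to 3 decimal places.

0.044 bits

Entropy H = −Σ p log₂ p ≈ 1.8071 bits.
Huffman merges: 14/125+69/500→1/4; 1/4+351/1000→601/1000; 399/1000+601/1000→1. L = 1851/1000 ≈ 1.8510.
L − H = 1.8510 − 1.8071 = 0.044 bits.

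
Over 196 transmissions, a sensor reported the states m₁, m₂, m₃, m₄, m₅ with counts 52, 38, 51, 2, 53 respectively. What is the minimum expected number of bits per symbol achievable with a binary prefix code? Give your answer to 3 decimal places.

2.204 bits/symbol

Probabilities are the counts divided by 196.
Repeatedly combine the two least-probable nodes; the expected code length is the sum of the merged weights.
merge 1/98 + 19/98 → 10/49
merge 10/49 + 51/196 → 13/28
merge 13/49 + 53/196 → 15/28
merge 13/28 + 15/28 → 1
L = 10/49 + 13/28 + 15/28 + 1 = 108/49 ≈ 2.204 bits/symbol.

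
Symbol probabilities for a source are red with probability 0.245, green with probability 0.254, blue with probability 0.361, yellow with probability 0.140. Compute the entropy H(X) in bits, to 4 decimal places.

1.9271 bits

H = −Σ pᵢ log₂ pᵢ.
−0.245·log₂(0.245) = 0.4971
−0.254·log₂(0.254) = 0.5022
−0.361·log₂(0.361) = 0.5306
−0.140·log₂(0.140) = 0.3971
Sum ≈ 1.9271 → 1.9271 bits.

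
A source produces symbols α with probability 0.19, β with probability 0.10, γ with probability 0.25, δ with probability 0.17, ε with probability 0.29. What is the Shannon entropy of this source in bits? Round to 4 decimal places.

2.2399 bits

H = −Σ pᵢ log₂ pᵢ.
−0.19·log₂(0.19) = 0.4552
−0.10·log₂(0.10) = 0.3322
−0.25·log₂(0.25) = 0.5000
−0.17·log₂(0.17) = 0.4346
−0.29·log₂(0.29) = 0.5179
Sum ≈ 2.2399 → 2.2399 bits.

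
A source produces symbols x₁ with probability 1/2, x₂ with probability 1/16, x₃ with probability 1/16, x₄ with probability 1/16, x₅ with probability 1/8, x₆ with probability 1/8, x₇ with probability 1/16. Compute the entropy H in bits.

2.25 bits

Each probability is a power of 1/2, so log₂(1/p) is an integer.
H = Σ p·log₂(1/p) = 1/2·1 + 1/16·4 + 1/16·4 + 1/16·4 + 1/8·3 + 1/8·3 + 1/16·4 = 2.25 bits.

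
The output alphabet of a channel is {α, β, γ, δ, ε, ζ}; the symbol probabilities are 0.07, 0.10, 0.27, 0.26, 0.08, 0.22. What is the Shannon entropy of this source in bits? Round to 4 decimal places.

H = −Σ pᵢ log₂ pᵢ.
−0.07·log₂(0.07) = 0.2686
−0.10·log₂(0.10) = 0.3322
−0.27·log₂(0.27) = 0.5100
−0.26·log₂(0.26) = 0.5053
−0.08·log₂(0.08) = 0.2915
−0.22·log₂(0.22) = 0.4806
Sum ≈ 2.3881 → 2.3881 bits.

2.3881 bits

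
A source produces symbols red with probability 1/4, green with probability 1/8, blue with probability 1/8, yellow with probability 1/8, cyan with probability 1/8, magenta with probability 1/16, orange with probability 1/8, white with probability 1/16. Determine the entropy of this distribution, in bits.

2.875 bits

Each probability is a power of 1/2, so log₂(1/p) is an integer.
H = Σ p·log₂(1/p) = 1/4·2 + 1/8·3 + 1/8·3 + 1/8·3 + 1/8·3 + 1/16·4 + 1/8·3 + 1/16·4 = 2.875 bits.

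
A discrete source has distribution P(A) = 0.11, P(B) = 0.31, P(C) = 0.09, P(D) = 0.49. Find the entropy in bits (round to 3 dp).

H = −Σ pᵢ log₂ pᵢ.
−0.11·log₂(0.11) = 0.3503
−0.31·log₂(0.31) = 0.5238
−0.09·log₂(0.09) = 0.3127
−0.49·log₂(0.49) = 0.5043
Sum ≈ 1.6910 → 1.691 bits.

1.691 bits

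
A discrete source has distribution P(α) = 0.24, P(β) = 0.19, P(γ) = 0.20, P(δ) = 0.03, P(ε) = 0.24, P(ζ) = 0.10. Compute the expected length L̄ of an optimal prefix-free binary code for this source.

2.45 bits/symbol

Repeatedly combine the two least-probable nodes; the expected code length is the sum of the merged weights.
merge 3/100 + 1/10 → 13/100
merge 13/100 + 19/100 → 8/25
merge 1/5 + 6/25 → 11/25
merge 6/25 + 8/25 → 14/25
merge 11/25 + 14/25 → 1
L = 13/100 + 8/25 + 11/25 + 14/25 + 1 = 49/20 = 2.45 bits/symbol.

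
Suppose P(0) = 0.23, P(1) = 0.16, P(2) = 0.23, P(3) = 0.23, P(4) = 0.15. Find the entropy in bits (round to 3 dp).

2.297 bits

H = −Σ pᵢ log₂ pᵢ.
−0.23·log₂(0.23) = 0.4877
−0.16·log₂(0.16) = 0.4230
−0.23·log₂(0.23) = 0.4877
−0.23·log₂(0.23) = 0.4877
−0.15·log₂(0.15) = 0.4105
Sum ≈ 2.2966 → 2.297 bits.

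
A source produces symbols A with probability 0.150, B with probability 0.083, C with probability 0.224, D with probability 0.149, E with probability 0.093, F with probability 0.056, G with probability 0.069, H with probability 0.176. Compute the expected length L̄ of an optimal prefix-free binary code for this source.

2.901 bits/symbol

Repeatedly combine the two least-probable nodes; the expected code length is the sum of the merged weights.
merge 7/125 + 69/1000 → 1/8
merge 83/1000 + 93/1000 → 22/125
merge 1/8 + 149/1000 → 137/500
merge 3/20 + 22/125 → 163/500
merge 22/125 + 28/125 → 2/5
merge 137/500 + 163/500 → 3/5
merge 2/5 + 3/5 → 1
L = 1/8 + 22/125 + 137/500 + 163/500 + 2/5 + 3/5 + 1 = 2901/1000 = 2.901 bits/symbol.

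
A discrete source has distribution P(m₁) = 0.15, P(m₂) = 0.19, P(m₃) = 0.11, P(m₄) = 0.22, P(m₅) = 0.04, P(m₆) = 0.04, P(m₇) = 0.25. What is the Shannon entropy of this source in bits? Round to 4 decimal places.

H = −Σ pᵢ log₂ pᵢ.
−0.15·log₂(0.15) = 0.4105
−0.19·log₂(0.19) = 0.4552
−0.11·log₂(0.11) = 0.3503
−0.22·log₂(0.22) = 0.4806
−0.04·log₂(0.04) = 0.1858
−0.04·log₂(0.04) = 0.1858
−0.25·log₂(0.25) = 0.5000
Sum ≈ 2.5681 → 2.5681 bits.

2.5681 bits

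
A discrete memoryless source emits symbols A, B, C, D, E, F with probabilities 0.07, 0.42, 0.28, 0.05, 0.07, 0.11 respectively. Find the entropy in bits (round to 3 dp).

2.143 bits

H = −Σ pᵢ log₂ pᵢ.
−0.07·log₂(0.07) = 0.2686
−0.42·log₂(0.42) = 0.5256
−0.28·log₂(0.28) = 0.5142
−0.05·log₂(0.05) = 0.2161
−0.07·log₂(0.07) = 0.2686
−0.11·log₂(0.11) = 0.3503
Sum ≈ 2.1434 → 2.143 bits.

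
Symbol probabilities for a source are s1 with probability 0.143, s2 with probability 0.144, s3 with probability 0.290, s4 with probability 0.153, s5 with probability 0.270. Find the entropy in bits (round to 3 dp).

H = −Σ pᵢ log₂ pᵢ.
−0.143·log₂(0.143) = 0.4012
−0.144·log₂(0.144) = 0.4026
−0.290·log₂(0.290) = 0.5179
−0.153·log₂(0.153) = 0.4144
−0.270·log₂(0.270) = 0.5100
Sum ≈ 2.2462 → 2.246 bits.

2.246 bits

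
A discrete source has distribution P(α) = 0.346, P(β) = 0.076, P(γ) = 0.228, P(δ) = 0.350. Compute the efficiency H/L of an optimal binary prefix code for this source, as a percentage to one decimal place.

93.6%

Entropy H = −Σ p log₂ p ≈ 1.8287 bits.
Huffman merges: 19/250+57/250→38/125; 38/125+173/500→13/20; 7/20+13/20→1. L = 977/500 ≈ 1.9540.
Efficiency = H/L = 1.8287/1.9540 = 93.6%.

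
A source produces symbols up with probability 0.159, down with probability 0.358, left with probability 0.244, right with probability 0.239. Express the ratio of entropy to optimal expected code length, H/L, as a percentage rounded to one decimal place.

Entropy H = −Σ p log₂ p ≈ 1.9424 bits.
Huffman merges: 159/1000+239/1000→199/500; 61/250+179/500→301/500; 199/500+301/500→1. L = 2 ≈ 2.0000.
Efficiency = H/L = 1.9424/2.0000 = 97.1%.

97.1%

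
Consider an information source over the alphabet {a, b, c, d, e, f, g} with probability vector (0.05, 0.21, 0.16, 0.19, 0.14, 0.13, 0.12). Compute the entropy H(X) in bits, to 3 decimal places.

2.714 bits

H = −Σ pᵢ log₂ pᵢ.
−0.05·log₂(0.05) = 0.2161
−0.21·log₂(0.21) = 0.4728
−0.16·log₂(0.16) = 0.4230
−0.19·log₂(0.19) = 0.4552
−0.14·log₂(0.14) = 0.3971
−0.13·log₂(0.13) = 0.3826
−0.12·log₂(0.12) = 0.3671
Sum ≈ 2.7140 → 2.714 bits.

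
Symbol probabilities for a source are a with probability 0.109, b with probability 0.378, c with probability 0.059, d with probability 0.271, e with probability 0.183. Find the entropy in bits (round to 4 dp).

2.0788 bits

H = −Σ pᵢ log₂ pᵢ.
−0.109·log₂(0.109) = 0.3485
−0.378·log₂(0.378) = 0.5305
−0.059·log₂(0.059) = 0.2409
−0.271·log₂(0.271) = 0.5105
−0.183·log₂(0.183) = 0.4484
Sum ≈ 2.0788 → 2.0788 bits.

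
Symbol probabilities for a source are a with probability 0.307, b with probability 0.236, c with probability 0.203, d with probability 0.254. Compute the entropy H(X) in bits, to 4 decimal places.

H = −Σ pᵢ log₂ pᵢ.
−0.307·log₂(0.307) = 0.5230
−0.236·log₂(0.236) = 0.4916
−0.203·log₂(0.203) = 0.4670
−0.254·log₂(0.254) = 0.5022
Sum ≈ 1.9838 → 1.9838 bits.

1.9838 bits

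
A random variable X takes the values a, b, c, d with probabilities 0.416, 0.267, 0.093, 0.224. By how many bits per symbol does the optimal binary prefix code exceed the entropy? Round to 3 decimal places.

0.064 bits

Entropy H = −Σ p log₂ p ≈ 1.8372 bits.
Huffman merges: 93/1000+28/125→317/1000; 267/1000+317/1000→73/125; 52/125+73/125→1. L = 1901/1000 ≈ 1.9010.
L − H = 1.9010 − 1.8372 = 0.064 bits.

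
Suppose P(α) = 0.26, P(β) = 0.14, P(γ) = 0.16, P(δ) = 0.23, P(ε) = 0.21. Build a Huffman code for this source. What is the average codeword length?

Repeatedly combine the two least-probable nodes; the expected code length is the sum of the merged weights.
merge 7/50 + 4/25 → 3/10
merge 21/100 + 23/100 → 11/25
merge 13/50 + 3/10 → 14/25
merge 11/25 + 14/25 → 1
L = 3/10 + 11/25 + 14/25 + 1 = 23/10 = 2.3 bits/symbol.

2.3 bits/symbol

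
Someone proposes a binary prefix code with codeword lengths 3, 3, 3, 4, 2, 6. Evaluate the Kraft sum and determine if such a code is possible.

0.703125; yes

With common denominator 2^6 = 64: Σ 2^(−ℓᵢ) = 8/64 + 8/64 + 8/64 + 4/64 + 16/64 + 1/64 = 45/64 = 0.703125.
Kraft's inequality requires Σ ≤ 1; here Σ = 0.703125 ≤ 1, so such a prefix code exists.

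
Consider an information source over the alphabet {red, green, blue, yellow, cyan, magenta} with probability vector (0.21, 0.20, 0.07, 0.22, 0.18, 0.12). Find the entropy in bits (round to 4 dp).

2.4987 bits

H = −Σ pᵢ log₂ pᵢ.
−0.21·log₂(0.21) = 0.4728
−0.20·log₂(0.20) = 0.4644
−0.07·log₂(0.07) = 0.2686
−0.22·log₂(0.22) = 0.4806
−0.18·log₂(0.18) = 0.4453
−0.12·log₂(0.12) = 0.3671
Sum ≈ 2.4987 → 2.4987 bits.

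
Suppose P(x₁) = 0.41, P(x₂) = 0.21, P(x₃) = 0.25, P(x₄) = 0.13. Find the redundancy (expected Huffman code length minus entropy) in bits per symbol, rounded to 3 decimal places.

Entropy H = −Σ p log₂ p ≈ 1.8829 bits.
Huffman merges: 13/100+21/100→17/50; 1/4+17/50→59/100; 41/100+59/100→1. L = 193/100 ≈ 1.9300.
L − H = 1.9300 − 1.8829 = 0.047 bits.

0.047 bits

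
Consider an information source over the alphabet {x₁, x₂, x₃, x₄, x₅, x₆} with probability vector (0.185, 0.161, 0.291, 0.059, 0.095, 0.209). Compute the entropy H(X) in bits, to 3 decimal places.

2.428 bits

H = −Σ pᵢ log₂ pᵢ.
−0.185·log₂(0.185) = 0.4504
−0.161·log₂(0.161) = 0.4242
−0.291·log₂(0.291) = 0.5182
−0.059·log₂(0.059) = 0.2409
−0.095·log₂(0.095) = 0.3226
−0.209·log₂(0.209) = 0.4720
Sum ≈ 2.4284 → 2.428 bits.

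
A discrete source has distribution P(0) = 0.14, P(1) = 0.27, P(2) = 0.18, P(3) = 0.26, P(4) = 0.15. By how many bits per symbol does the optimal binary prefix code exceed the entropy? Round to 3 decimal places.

Entropy H = −Σ p log₂ p ≈ 2.2683 bits.
Huffman merges: 7/50+3/20→29/100; 9/50+13/50→11/25; 27/100+29/100→14/25; 11/25+14/25→1. L = 229/100 ≈ 2.2900.
L − H = 2.2900 − 2.2683 = 0.022 bits.

0.022 bits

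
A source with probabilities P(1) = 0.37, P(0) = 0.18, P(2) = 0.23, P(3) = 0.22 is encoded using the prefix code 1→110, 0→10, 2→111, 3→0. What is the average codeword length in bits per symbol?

L̄ = Σ pᵢ·ℓᵢ = 0.37·3 + 0.18·2 + 0.23·3 + 0.22·1 = 2.38 bits/symbol.

2.38 bits/symbol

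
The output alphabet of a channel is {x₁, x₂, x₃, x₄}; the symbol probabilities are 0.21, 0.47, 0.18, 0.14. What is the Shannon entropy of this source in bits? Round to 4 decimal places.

H = −Σ pᵢ log₂ pᵢ.
−0.21·log₂(0.21) = 0.4728
−0.47·log₂(0.47) = 0.5120
−0.18·log₂(0.18) = 0.4453
−0.14·log₂(0.14) = 0.3971
Sum ≈ 1.8272 → 1.8272 bits.

1.8272 bits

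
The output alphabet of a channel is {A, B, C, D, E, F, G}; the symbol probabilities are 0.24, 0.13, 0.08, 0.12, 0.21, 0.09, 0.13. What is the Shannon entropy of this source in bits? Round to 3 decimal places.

H = −Σ pᵢ log₂ pᵢ.
−0.24·log₂(0.24) = 0.4941
−0.13·log₂(0.13) = 0.3826
−0.08·log₂(0.08) = 0.2915
−0.12·log₂(0.12) = 0.3671
−0.21·log₂(0.21) = 0.4728
−0.09·log₂(0.09) = 0.3127
−0.13·log₂(0.13) = 0.3826
Sum ≈ 2.7035 → 2.703 bits.

2.703 bits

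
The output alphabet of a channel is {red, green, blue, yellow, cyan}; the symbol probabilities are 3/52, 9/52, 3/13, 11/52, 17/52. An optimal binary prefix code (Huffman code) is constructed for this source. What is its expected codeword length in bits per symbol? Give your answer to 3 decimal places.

2.231 bits/symbol

Repeatedly combine the two least-probable nodes; the expected code length is the sum of the merged weights.
merge 3/52 + 9/52 → 3/13
merge 11/52 + 3/13 → 23/52
merge 3/13 + 17/52 → 29/52
merge 23/52 + 29/52 → 1
L = 3/13 + 23/52 + 29/52 + 1 = 29/13 ≈ 2.231 bits/symbol.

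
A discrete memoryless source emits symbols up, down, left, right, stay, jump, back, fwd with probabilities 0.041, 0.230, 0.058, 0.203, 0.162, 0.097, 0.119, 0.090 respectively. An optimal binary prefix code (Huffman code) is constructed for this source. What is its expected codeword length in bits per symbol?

2.853 bits/symbol

Repeatedly combine the two least-probable nodes; the expected code length is the sum of the merged weights.
merge 41/1000 + 29/500 → 99/1000
merge 9/100 + 97/1000 → 187/1000
merge 99/1000 + 119/1000 → 109/500
merge 81/500 + 187/1000 → 349/1000
merge 203/1000 + 109/500 → 421/1000
merge 23/100 + 349/1000 → 579/1000
merge 421/1000 + 579/1000 → 1
L = 99/1000 + 187/1000 + 109/500 + 349/1000 + 421/1000 + 579/1000 + 1 = 2853/1000 = 2.853 bits/symbol.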